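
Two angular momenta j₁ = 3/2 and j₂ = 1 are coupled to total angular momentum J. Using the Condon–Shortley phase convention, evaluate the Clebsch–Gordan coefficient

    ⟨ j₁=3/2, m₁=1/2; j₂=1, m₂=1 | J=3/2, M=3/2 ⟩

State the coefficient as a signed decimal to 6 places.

√[4·1!2!1!/5! · 2!1!2!0!3!0!] = √(8/5)
  +(−1)^1/∏(1,0,0,1,2,0)! = -1/2  (running -1/2)
⟨..|..⟩ = √(8/5)·(-1/2) = -0.632456

−√(2/5) = -0.632456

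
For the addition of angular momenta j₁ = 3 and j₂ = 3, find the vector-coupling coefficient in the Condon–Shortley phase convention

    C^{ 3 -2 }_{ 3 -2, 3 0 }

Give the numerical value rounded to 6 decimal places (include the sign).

+0.408248  (= +√(1/6))

√[7·3!3!3!/10! · 1!5!3!3!1!5!] = √(216)
  +(−1)^2/∏(2,1,3,1,0,2)! = 1/24  (running 1/24)
  +(−1)^3/∏(3,0,2,0,1,3)! = -1/72  (running 1/36)
⟨..|..⟩ = √(216)·(1/36) = +0.408248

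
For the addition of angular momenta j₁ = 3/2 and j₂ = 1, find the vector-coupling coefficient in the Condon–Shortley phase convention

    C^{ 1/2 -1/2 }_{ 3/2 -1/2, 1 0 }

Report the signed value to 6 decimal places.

−√(1/3) = -0.577350

j₁+j₂−J=2  J+j₁−j₂=1  J−j₁+j₂=0  j₁+j₂+J+1=4
(j₁±m₁, j₂±m₂, J±M) = (1,2,1,1,0,1)
P² = 1/3
sum k=1..1:
  [1] −1/1 = -1
S = -1
C² = P²·S² = 1/3 ; C = -0.577350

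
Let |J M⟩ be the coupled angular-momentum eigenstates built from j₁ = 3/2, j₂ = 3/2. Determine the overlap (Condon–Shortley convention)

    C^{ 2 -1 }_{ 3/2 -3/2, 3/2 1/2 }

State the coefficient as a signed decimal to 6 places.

−√(1/2) ≈ -0.707107

j₁+j₂−J=1  J+j₁−j₂=2  J−j₁+j₂=2  j₁+j₂+J+1=6
(j₁±m₁, j₂±m₂, J±M) = (0,3,2,1,1,3)
P² = 2
sum k=1..1:
  [1] −1/2 = -1/2
S = -1/2
C² = P²·S² = 1/2 ; C = -0.707107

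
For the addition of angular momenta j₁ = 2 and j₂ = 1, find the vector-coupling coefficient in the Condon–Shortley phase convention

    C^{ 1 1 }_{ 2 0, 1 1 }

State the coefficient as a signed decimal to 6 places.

+√(1/10) = +0.316228

j₁+j₂−J=2  J+j₁−j₂=2  J−j₁+j₂=0  j₁+j₂+J+1=5
(j₁±m₁, j₂±m₂, J±M) = (2,2,2,0,2,0)
P² = 8/5
sum k=2..2:
  [2] +1/4 = 1/4
S = 1/4
C² = P²·S² = 1/10 ; C = +0.316228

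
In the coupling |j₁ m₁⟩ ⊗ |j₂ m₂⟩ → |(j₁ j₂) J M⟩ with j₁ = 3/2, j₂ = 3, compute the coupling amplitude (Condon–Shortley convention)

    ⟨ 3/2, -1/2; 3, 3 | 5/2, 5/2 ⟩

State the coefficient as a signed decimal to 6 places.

+0.731925  (= +√(15/28))

triangle: 2!*1!*4!/8! = 48/40320
(j±m)!: 1!*2!*6!*0!*5!*0! = 172800
prefactor² = (2J+1)*Δ*N² = 8640/7
  k=2: +1/(2!*0!*0!*4!*1!*0!) = 1/48
Σ = 1/48  ⇒  CG² = 8640/7*1/48² = 15/28
CG = +√(15/28) = +0.731925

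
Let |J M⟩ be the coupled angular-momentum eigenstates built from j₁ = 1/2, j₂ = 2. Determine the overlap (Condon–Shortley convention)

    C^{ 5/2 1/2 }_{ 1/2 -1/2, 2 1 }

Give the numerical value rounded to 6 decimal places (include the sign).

+√(2/5) = +0.632456

j₁+j₂−J=0  J+j₁−j₂=1  J−j₁+j₂=4  j₁+j₂+J+1=6
(j₁±m₁, j₂±m₂, J±M) = (0,1,3,1,3,2)
P² = 72/5
sum k=0..0:
  [0] +1/6 = 1/6
S = 1/6
C² = P²·S² = 2/5 ; C = +0.632456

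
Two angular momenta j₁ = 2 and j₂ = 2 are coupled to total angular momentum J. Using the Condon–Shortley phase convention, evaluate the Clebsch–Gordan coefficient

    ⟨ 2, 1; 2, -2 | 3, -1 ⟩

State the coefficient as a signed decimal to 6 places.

+0.547723  (= +√(3/10))

√[7·1!3!3!/8! · 3!1!0!4!2!4!] = √(216/5)
  +(−1)^0/∏(0,1,1,0,2,3)! = 1/12  (running 1/12)
⟨..|..⟩ = √(216/5)·(1/12) = +0.547723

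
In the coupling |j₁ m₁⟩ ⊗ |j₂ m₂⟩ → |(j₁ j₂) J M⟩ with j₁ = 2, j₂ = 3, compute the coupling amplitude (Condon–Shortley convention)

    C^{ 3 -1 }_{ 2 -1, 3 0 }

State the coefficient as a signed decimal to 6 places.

-0.182574  (= −√(1/30))

√[7·2!2!4!/9! · 1!3!3!3!2!4!] = √(96/5)
  +(−1)^1/∏(1,1,2,2,0,2)! = -1/8  (running -1/8)
  +(−1)^2/∏(2,0,1,1,1,3)! = 1/12  (running -1/24)
⟨..|..⟩ = √(96/5)·(-1/24) = -0.182574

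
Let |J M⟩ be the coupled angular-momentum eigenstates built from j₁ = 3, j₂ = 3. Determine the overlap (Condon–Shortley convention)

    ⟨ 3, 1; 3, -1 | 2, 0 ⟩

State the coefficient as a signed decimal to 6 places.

√[5·4!2!2!/9! · 4!2!2!4!2!2!] = √(256/21)
  +(−1)^0/∏(0,4,2,2,0,0)! = 1/96  (running 1/96)
  +(−1)^1/∏(1,3,1,1,1,1)! = -1/6  (running -5/32)
  +(−1)^2/∏(2,2,0,0,2,2)! = 1/16  (running -3/32)
⟨..|..⟩ = √(256/21)·(-3/32) = -0.327327

-0.327327  (= −√(3/28))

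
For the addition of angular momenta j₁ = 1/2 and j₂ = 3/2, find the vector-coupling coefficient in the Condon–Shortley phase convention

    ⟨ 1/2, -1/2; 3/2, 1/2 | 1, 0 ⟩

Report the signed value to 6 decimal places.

-0.707107  (= −√(1/2))

triangle: 1!×0!×2!/4! = 2/24
(j±m)!: 0!×1!×2!×1!×1!×1! = 2
prefactor² = (2J+1)×Δ×N² = 1/2
  k=1: −1/(1!×0!×0!×1!×0!×1!) = -1
Σ = -1  ⇒  CG² = 1/2×(-1)² = 1/2
CG = −√(1/2) = -0.707107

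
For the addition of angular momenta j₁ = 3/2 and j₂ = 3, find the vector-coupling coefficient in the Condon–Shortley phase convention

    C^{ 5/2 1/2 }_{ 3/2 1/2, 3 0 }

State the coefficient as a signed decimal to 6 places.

j₁+j₂−J=2  J+j₁−j₂=1  J−j₁+j₂=4  j₁+j₂+J+1=8
(j₁±m₁, j₂±m₂, J±M) = (2,1,3,3,3,2)
P² = 216/35
sum k=0..1:
  [0] +1/12 = 1/12
  [1] −1/4 = -1/4
S = -1/6
C² = P²·S² = 6/35 ; C = -0.414039

−√(6/35) ≈ -0.414039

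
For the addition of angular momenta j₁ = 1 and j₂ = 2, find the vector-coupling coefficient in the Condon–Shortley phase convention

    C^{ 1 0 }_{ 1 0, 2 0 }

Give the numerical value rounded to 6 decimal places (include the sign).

−√(2/5) = -0.632456

j₁+j₂−J=2  J+j₁−j₂=0  J−j₁+j₂=2  j₁+j₂+J+1=5
(j₁±m₁, j₂±m₂, J±M) = (1,1,2,2,1,1)
P² = 2/5
sum k=1..1:
  [1] −1/1 = -1
S = -1
C² = P²·S² = 2/5 ; C = -0.632456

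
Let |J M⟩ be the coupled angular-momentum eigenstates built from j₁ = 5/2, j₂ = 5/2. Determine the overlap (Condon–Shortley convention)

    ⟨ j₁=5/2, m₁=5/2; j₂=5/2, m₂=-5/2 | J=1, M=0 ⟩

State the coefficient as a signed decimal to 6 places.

+√(5/14) = +0.597614

triangle: 4!×1!×1!/7! = 24/5040
(j±m)!: 5!×0!×0!×5!×1!×1! = 14400
prefactor² = (2J+1)×Δ×N² = 1440/7
  k=0: +1/(0!×4!×0!×0!×1!×1!) = 1/24
Σ = 1/24  ⇒  CG² = 1440/7×1/24² = 5/14
CG = +√(5/14) = +0.597614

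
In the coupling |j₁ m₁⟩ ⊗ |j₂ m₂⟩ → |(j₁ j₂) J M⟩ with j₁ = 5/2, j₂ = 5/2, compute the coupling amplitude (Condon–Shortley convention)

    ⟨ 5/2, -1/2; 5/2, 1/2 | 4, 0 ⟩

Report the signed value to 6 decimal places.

-0.377964  (= −√(1/7))

triangle: 1!×4!×4!/10! = 576/3628800
(j±m)!: 2!×3!×3!×2!×4!×4! = 82944
prefactor² = (2J+1)×Δ×N² = 20736/175
  k=0: +1/(0!×1!×3!×3!×1!×1!) = 1/36
  k=1: −1/(1!×0!×2!×2!×2!×2!) = -1/16
Σ = -5/144  ⇒  CG² = 20736/175×(-5/144)² = 1/7
CG = −√(1/7) = -0.377964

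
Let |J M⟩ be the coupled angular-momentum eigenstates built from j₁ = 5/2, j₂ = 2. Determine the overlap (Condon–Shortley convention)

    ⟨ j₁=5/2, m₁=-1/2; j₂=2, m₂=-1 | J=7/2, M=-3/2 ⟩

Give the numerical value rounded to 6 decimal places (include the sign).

+√(2/21) = +0.308607

√[8·1!4!3!/9! · 2!3!1!3!2!5!] = √(384/7)
  +(−1)^0/∏(0,1,3,1,1,2)! = 1/12  (running 1/12)
  +(−1)^1/∏(1,0,2,0,2,3)! = -1/24  (running 1/24)
⟨..|..⟩ = √(384/7)·(1/24) = +0.308607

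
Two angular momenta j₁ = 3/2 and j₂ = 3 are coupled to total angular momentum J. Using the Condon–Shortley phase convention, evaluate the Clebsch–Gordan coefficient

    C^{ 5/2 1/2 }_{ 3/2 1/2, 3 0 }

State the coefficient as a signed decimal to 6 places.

triangle: 2!·1!·4!/8! = 48/40320
(j±m)!: 2!·1!·3!·3!·3!·2! = 864
prefactor² = (2J+1)·Δ·N² = 216/35
  k=0: +1/(0!·2!·1!·3!·0!·1!) = 1/12
  k=1: −1/(1!·1!·0!·2!·1!·2!) = -1/4
Σ = -1/6  ⇒  CG² = 216/35·(-1/6)² = 6/35
CG = −√(6/35) = -0.414039

−√(6/35) = -0.414039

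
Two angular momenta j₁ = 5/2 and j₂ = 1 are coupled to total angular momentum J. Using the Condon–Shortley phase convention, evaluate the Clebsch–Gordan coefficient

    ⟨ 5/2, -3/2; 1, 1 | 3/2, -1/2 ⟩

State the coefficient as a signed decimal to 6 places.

j₁+j₂−J=2  J+j₁−j₂=3  J−j₁+j₂=0  j₁+j₂+J+1=6
(j₁±m₁, j₂±m₂, J±M) = (1,4,2,0,1,2)
P² = 32/5
sum k=2..2:
  [2] +1/4 = 1/4
S = 1/4
C² = P²·S² = 2/5 ; C = +0.632456

+0.632456  (= +√(2/5))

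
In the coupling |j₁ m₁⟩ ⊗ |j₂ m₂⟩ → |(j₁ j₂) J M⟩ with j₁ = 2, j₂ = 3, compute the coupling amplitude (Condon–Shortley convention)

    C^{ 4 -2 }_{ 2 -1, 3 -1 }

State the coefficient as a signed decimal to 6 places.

triangle: 1!*3!*5!/10! = 720/3628800
(j±m)!: 1!*3!*2!*4!*2!*6! = 414720
prefactor² = (2J+1)*Δ*N² = 5184/7
  k=0: +1/(0!*1!*3!*2!*0!*3!) = 1/72
  k=1: −1/(1!*0!*2!*1!*1!*4!) = -1/48
Σ = -1/144  ⇒  CG² = 5184/7*(-1/144)² = 1/28
CG = −√(1/28) = -0.188982

−√(1/28) = -0.188982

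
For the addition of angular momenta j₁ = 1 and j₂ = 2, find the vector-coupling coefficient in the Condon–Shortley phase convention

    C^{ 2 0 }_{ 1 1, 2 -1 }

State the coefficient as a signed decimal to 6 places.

√[5·1!1!3!/6! · 2!0!1!3!2!2!] = √(2)
  +(−1)^0/∏(0,1,0,1,1,2)! = 1/2  (running 1/2)
⟨..|..⟩ = √(2)·(1/2) = +0.707107

+0.707107  (= +√(1/2))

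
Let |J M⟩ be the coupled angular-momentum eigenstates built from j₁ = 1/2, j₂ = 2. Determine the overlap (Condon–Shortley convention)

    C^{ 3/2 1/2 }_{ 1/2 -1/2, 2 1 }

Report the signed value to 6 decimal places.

j₁+j₂−J=1  J+j₁−j₂=0  J−j₁+j₂=3  j₁+j₂+J+1=5
(j₁±m₁, j₂±m₂, J±M) = (0,1,3,1,2,1)
P² = 12/5
sum k=1..1:
  [1] −1/2 = -1/2
S = -1/2
C² = P²·S² = 3/5 ; C = -0.774597

-0.774597  (= −√(3/5))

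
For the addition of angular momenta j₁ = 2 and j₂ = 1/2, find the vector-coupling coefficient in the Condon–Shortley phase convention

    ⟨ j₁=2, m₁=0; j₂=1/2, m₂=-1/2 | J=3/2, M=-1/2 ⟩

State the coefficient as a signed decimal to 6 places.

+0.632456

j₁+j₂−J=1  J+j₁−j₂=3  J−j₁+j₂=0  j₁+j₂+J+1=5
(j₁±m₁, j₂±m₂, J±M) = (2,2,0,1,1,2)
P² = 8/5
sum k=0..0:
  [0] +1/2 = 1/2
S = 1/2
C² = P²·S² = 2/5 ; C = +0.632456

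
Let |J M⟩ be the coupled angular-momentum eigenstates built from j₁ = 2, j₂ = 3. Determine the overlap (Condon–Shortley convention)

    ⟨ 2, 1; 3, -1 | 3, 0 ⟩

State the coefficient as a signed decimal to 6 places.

+0.182574

√[7·2!2!4!/9! · 3!1!2!4!3!3!] = √(96/5)
  +(−1)^0/∏(0,2,1,2,1,2)! = 1/8  (running 1/8)
  +(−1)^1/∏(1,1,0,1,2,3)! = -1/12  (running 1/24)
⟨..|..⟩ = √(96/5)·(1/24) = +0.182574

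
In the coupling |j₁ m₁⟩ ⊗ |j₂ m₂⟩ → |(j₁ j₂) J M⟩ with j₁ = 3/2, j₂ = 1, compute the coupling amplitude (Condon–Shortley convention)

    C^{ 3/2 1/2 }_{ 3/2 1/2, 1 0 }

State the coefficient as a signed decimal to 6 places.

triangle: 1!·2!·1!/5! = 2/120
(j±m)!: 2!·1!·1!·1!·2!·1! = 4
prefactor² = (2J+1)·Δ·N² = 4/15
  k=0: +1/(0!·1!·1!·1!·1!·0!) = 1
  k=1: −1/(1!·0!·0!·0!·2!·1!) = -1/2
Σ = 1/2  ⇒  CG² = 4/15·1/2² = 1/15
CG = +√(1/15) = +0.258199

+0.258199  (= +√(1/15))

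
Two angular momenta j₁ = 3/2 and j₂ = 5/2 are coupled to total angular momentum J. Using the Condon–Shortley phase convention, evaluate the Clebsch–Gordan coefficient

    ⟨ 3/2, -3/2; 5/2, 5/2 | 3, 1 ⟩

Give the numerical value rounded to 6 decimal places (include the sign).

j₁+j₂−J=1  J+j₁−j₂=2  J−j₁+j₂=4  j₁+j₂+J+1=8
(j₁±m₁, j₂±m₂, J±M) = (0,3,5,0,4,2)
P² = 288
sum k=1..1:
  [1] −1/48 = -1/48
S = -1/48
C² = P²·S² = 1/8 ; C = -0.353553

-0.353553  (= −√(1/8))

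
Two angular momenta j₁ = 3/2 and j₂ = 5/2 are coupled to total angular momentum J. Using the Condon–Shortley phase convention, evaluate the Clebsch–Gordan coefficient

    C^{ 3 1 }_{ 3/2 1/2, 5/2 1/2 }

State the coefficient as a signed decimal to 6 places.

+0.129099

j₁+j₂−J=1  J+j₁−j₂=2  J−j₁+j₂=4  j₁+j₂+J+1=8
(j₁±m₁, j₂±m₂, J±M) = (2,1,3,2,4,2)
P² = 48/5
sum k=0..1:
  [0] +1/6 = 1/6
  [1] −1/8 = -1/8
S = 1/24
C² = P²·S² = 1/60 ; C = +0.129099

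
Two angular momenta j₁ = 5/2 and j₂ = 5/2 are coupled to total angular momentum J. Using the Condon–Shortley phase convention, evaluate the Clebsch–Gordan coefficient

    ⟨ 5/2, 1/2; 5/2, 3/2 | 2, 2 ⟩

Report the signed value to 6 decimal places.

+√(9/28) = +0.566947

triangle: 3!×2!×2!/8! = 24/40320
(j±m)!: 3!×2!×4!×1!×4!×0! = 6912
prefactor² = (2J+1)×Δ×N² = 144/7
  k=2: +1/(2!×1!×0!×2!×2!×0!) = 1/8
Σ = 1/8  ⇒  CG² = 144/7×1/8² = 9/28
CG = +√(9/28) = +0.566947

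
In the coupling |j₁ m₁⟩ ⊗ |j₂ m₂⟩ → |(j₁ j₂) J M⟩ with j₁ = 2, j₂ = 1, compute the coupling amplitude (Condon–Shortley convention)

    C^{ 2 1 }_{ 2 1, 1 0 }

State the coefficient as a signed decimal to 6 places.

+√(1/6) = +0.408248

triangle: 1!*3!*1!/6! = 6/720
(j±m)!: 3!*1!*1!*1!*3!*1! = 36
prefactor² = (2J+1)*Δ*N² = 3/2
  k=0: +1/(0!*1!*1!*1!*2!*0!) = 1/2
  k=1: −1/(1!*0!*0!*0!*3!*1!) = -1/6
Σ = 1/3  ⇒  CG² = 3/2*1/3² = 1/6
CG = +√(1/6) = +0.408248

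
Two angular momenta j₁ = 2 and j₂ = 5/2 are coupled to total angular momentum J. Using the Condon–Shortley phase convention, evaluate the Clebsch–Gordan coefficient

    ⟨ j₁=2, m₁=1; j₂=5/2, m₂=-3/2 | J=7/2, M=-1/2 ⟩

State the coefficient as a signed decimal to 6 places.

+0.619780  (= +√(121/315))

triangle: 1!·3!·4!/9! = 144/362880
(j±m)!: 3!·1!·1!·4!·3!·4! = 20736
prefactor² = (2J+1)·Δ·N² = 2304/35
  k=0: +1/(0!·1!·1!·1!·2!·3!) = 1/12
  k=1: −1/(1!·0!·0!·0!·3!·4!) = -1/144
Σ = 11/144  ⇒  CG² = 2304/35·11/144² = 121/315
CG = +√(121/315) = +0.619780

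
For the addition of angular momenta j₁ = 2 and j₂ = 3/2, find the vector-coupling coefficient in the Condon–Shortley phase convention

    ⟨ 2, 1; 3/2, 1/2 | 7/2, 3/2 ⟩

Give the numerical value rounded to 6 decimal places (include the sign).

j₁+j₂−J=0  J+j₁−j₂=4  J−j₁+j₂=3  j₁+j₂+J+1=8
(j₁±m₁, j₂±m₂, J±M) = (3,1,2,1,5,2)
P² = 576/7
sum k=0..0:
  [0] +1/12 = 1/12
S = 1/12
C² = P²·S² = 4/7 ; C = +0.755929

+√(4/7) ≈ +0.755929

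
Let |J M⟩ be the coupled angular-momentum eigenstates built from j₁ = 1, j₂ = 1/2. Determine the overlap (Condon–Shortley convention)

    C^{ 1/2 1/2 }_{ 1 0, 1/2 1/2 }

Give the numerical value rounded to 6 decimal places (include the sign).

j₁+j₂−J=1  J+j₁−j₂=1  J−j₁+j₂=0  j₁+j₂+J+1=3
(j₁±m₁, j₂±m₂, J±M) = (1,1,1,0,1,0)
P² = 1/3
sum k=1..1:
  [1] −1/1 = -1
S = -1
C² = P²·S² = 1/3 ; C = -0.577350

−√(1/3) = -0.577350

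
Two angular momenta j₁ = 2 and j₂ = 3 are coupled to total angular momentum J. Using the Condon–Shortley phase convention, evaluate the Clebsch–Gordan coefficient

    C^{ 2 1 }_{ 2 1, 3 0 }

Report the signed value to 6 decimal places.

-0.534522

√[5·3!1!3!/8! · 3!1!3!3!3!1!] = √(81/14)
  +(−1)^0/∏(0,3,1,3,0,0)! = 1/36  (running 1/36)
  +(−1)^1/∏(1,2,0,2,1,1)! = -1/4  (running -2/9)
⟨..|..⟩ = √(81/14)·(-2/9) = -0.534522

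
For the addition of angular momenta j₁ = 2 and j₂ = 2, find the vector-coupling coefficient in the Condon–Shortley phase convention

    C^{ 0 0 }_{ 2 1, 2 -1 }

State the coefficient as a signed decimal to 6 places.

√[1·4!0!0!/5! · 3!1!1!3!0!0!] = √(36/5)
  +(−1)^1/∏(1,3,0,0,0,0)! = -1/6  (running -1/6)
⟨..|..⟩ = √(36/5)·(-1/6) = -0.447214

-0.447214  (= −√(1/5))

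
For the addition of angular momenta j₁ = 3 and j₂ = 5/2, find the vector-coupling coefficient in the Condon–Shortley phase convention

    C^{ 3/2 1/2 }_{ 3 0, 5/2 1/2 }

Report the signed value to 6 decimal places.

+√(4/35) = +0.338062

triangle: 4!×2!×1!/8! = 48/40320
(j±m)!: 3!×3!×3!×2!×2!×1! = 864
prefactor² = (2J+1)×Δ×N² = 144/35
  k=2: +1/(2!×2!×1!×1!×1!×0!) = 1/4
  k=3: −1/(3!×1!×0!×0!×2!×1!) = -1/12
Σ = 1/6  ⇒  CG² = 144/35×1/6² = 4/35
CG = +√(4/35) = +0.338062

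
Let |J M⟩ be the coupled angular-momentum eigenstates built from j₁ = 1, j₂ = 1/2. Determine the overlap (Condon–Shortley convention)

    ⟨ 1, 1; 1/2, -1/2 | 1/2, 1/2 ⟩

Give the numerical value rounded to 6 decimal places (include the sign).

+0.816497

j₁+j₂−J=1  J+j₁−j₂=1  J−j₁+j₂=0  j₁+j₂+J+1=3
(j₁±m₁, j₂±m₂, J±M) = (2,0,0,1,1,0)
P² = 2/3
sum k=0..0:
  [0] +1/1 = 1
S = 1
C² = P²·S² = 2/3 ; C = +0.816497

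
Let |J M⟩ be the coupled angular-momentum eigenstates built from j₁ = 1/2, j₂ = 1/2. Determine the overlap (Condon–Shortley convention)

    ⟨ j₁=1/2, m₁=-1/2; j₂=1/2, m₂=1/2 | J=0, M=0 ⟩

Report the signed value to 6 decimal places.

−√(1/2) ≈ -0.707107

triangle: 1!*0!*0!/2! = 1/2
(j±m)!: 0!*1!*1!*0!*0!*0! = 1
prefactor² = (2J+1)*Δ*N² = 1/2
  k=1: −1/(1!*0!*0!*0!*0!*0!) = -1
Σ = -1  ⇒  CG² = 1/2*(-1)² = 1/2
CG = −√(1/2) = -0.707107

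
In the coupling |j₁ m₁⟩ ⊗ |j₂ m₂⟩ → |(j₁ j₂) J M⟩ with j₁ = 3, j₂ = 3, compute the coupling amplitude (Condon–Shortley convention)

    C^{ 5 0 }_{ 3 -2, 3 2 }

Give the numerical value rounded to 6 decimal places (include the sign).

√[11·1!5!5!/12! · 1!5!5!1!5!5!] = √(480000/7)
  +(−1)^0/∏(0,1,5,5,0,0)! = 1/14400  (running 1/14400)
  +(−1)^1/∏(1,0,4,4,1,1)! = -1/576  (running -1/600)
⟨..|..⟩ = √(480000/7)·(-1/600) = -0.436436

-0.436436  (= −√(4/21))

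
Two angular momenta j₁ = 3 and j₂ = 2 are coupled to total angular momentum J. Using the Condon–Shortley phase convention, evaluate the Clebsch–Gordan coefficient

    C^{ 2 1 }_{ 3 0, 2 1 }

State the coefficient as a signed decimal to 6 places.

√[5·3!3!1!/8! · 3!3!3!1!3!1!] = √(81/14)
  +(−1)^2/∏(2,1,1,1,2,0)! = 1/4  (running 1/4)
  +(−1)^3/∏(3,0,0,0,3,1)! = -1/36  (running 2/9)
⟨..|..⟩ = √(81/14)·(2/9) = +0.534522

+0.534522  (= +√(2/7))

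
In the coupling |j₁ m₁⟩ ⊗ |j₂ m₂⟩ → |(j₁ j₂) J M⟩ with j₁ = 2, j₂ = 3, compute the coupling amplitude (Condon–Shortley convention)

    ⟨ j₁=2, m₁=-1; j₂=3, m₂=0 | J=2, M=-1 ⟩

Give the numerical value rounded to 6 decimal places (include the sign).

+√(2/7) = +0.534522

j₁+j₂−J=3  J+j₁−j₂=1  J−j₁+j₂=3  j₁+j₂+J+1=8
(j₁±m₁, j₂±m₂, J±M) = (1,3,3,3,1,3)
P² = 81/14
sum k=2..3:
  [2] +1/4 = 1/4
  [3] −1/36 = -1/36
S = 2/9
C² = P²·S² = 2/7 ; C = +0.534522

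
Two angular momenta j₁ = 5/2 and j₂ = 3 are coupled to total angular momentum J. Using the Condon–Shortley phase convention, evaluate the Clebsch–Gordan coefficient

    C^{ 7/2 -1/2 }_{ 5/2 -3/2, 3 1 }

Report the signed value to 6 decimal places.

j₁+j₂−J=2  J+j₁−j₂=3  J−j₁+j₂=4  j₁+j₂+J+1=10
(j₁±m₁, j₂±m₂, J±M) = (1,4,4,2,3,4)
P² = 18432/175
sum k=1..2:
  [1] −1/36 = -1/36
  [2] +1/16 = 1/16
S = 5/144
C² = P²·S² = 8/63 ; C = +0.356348

+0.356348  (= +√(8/63))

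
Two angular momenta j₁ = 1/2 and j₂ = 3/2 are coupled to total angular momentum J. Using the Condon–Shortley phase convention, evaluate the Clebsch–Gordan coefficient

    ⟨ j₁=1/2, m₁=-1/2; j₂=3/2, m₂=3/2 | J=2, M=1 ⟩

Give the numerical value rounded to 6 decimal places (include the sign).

+0.500000

j₁+j₂−J=0  J+j₁−j₂=1  J−j₁+j₂=3  j₁+j₂+J+1=5
(j₁±m₁, j₂±m₂, J±M) = (0,1,3,0,3,1)
P² = 9
sum k=0..0:
  [0] +1/6 = 1/6
S = 1/6
C² = P²·S² = 1/4 ; C = +0.500000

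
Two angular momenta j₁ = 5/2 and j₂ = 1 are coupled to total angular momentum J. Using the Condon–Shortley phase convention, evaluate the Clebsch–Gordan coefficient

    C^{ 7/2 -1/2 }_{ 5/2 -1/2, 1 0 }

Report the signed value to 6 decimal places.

+√(4/7) = +0.755929

√[8·0!5!2!/8! · 2!3!1!1!3!4!] = √(576/7)
  +(−1)^0/∏(0,0,3,1,2,1)! = 1/12  (running 1/12)
⟨..|..⟩ = √(576/7)·(1/12) = +0.755929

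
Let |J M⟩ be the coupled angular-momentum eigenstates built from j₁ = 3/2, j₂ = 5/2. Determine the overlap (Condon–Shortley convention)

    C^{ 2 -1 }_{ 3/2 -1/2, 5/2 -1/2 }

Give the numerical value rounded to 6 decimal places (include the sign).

−√(25/84) = -0.545545

triangle: 2!*1!*3!/7! = 12/5040
(j±m)!: 1!*2!*2!*3!*1!*3! = 144
prefactor² = (2J+1)*Δ*N² = 12/7
  k=1: −1/(1!*1!*1!*1!*0!*2!) = -1/2
  k=2: +1/(2!*0!*0!*0!*1!*3!) = 1/12
Σ = -5/12  ⇒  CG² = 12/7*(-5/12)² = 25/84
CG = −√(25/84) = -0.545545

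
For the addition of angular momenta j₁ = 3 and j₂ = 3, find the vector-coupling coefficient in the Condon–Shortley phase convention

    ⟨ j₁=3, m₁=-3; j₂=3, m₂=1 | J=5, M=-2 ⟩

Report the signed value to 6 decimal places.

−√(1/6) ≈ -0.408248

j₁+j₂−J=1  J+j₁−j₂=5  J−j₁+j₂=5  j₁+j₂+J+1=12
(j₁±m₁, j₂±m₂, J±M) = (0,6,4,2,3,7)
P² = 345600
sum k=1..1:
  [1] −1/1440 = -1/1440
S = -1/1440
C² = P²·S² = 1/6 ; C = -0.408248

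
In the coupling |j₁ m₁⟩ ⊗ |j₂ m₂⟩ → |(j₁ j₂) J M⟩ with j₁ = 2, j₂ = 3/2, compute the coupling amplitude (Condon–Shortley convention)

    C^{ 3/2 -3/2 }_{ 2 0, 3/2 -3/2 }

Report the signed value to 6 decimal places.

+0.447214  (= +√(1/5))

triangle: 2!·2!·1!/6! = 4/720
(j±m)!: 2!·2!·0!·3!·0!·3! = 144
prefactor² = (2J+1)·Δ·N² = 16/5
  k=0: +1/(0!·2!·2!·0!·0!·1!) = 1/4
Σ = 1/4  ⇒  CG² = 16/5·1/4² = 1/5
CG = +√(1/5) = +0.447214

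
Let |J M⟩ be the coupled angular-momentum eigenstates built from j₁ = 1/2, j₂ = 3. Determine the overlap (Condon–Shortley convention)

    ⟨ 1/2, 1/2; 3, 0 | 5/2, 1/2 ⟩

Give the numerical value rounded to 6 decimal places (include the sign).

j₁+j₂−J=1  J+j₁−j₂=0  J−j₁+j₂=5  j₁+j₂+J+1=7
(j₁±m₁, j₂±m₂, J±M) = (1,0,3,3,3,2)
P² = 432/7
sum k=0..0:
  [0] +1/12 = 1/12
S = 1/12
C² = P²·S² = 3/7 ; C = +0.654654

+0.654654  (= +√(3/7))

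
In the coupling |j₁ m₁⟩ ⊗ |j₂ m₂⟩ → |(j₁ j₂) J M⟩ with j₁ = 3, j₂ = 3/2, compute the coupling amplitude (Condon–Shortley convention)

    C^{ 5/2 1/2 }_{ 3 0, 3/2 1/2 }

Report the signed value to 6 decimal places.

triangle: 2!×4!×1!/8! = 48/40320
(j±m)!: 3!×3!×2!×1!×3!×2! = 864
prefactor² = (2J+1)×Δ×N² = 216/35
  k=1: −1/(1!×1!×2!×1!×2!×0!) = -1/4
  k=2: +1/(2!×0!×1!×0!×3!×1!) = 1/12
Σ = -1/6  ⇒  CG² = 216/35×(-1/6)² = 6/35
CG = −√(6/35) = -0.414039

-0.414039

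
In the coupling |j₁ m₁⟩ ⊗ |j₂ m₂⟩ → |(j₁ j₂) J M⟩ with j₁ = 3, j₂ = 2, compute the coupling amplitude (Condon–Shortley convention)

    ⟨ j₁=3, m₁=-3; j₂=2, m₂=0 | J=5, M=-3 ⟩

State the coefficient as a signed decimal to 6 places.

+0.365148

triangle: 0!*6!*4!/11! = 17280/39916800
(j±m)!: 0!*6!*2!*2!*2!*8! = 232243200
prefactor² = (2J+1)*Δ*N² = 1105920
  k=0: +1/(0!*0!*6!*2!*0!*2!) = 1/2880
Σ = 1/2880  ⇒  CG² = 1105920*1/2880² = 2/15
CG = +√(2/15) = +0.365148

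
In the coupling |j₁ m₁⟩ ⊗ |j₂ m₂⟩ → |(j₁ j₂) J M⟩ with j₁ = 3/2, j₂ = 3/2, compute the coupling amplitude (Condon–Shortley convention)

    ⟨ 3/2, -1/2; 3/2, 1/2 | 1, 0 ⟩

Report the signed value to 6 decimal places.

triangle: 2!×1!×1!/5! = 2/120
(j±m)!: 1!×2!×2!×1!×1!×1! = 4
prefactor² = (2J+1)×Δ×N² = 1/5
  k=1: −1/(1!×1!×1!×1!×0!×0!) = -1
  k=2: +1/(2!×0!×0!×0!×1!×1!) = 1/2
Σ = -1/2  ⇒  CG² = 1/5×(-1/2)² = 1/20
CG = −√(1/20) = -0.223607

-0.223607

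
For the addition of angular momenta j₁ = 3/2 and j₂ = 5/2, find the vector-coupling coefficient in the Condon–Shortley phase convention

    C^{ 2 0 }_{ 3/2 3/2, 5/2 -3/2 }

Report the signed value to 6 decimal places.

+0.654654

√[5·2!1!3!/7! · 3!0!1!4!2!2!] = √(48/7)
  +(−1)^0/∏(0,2,0,1,1,2)! = 1/4  (running 1/4)
⟨..|..⟩ = √(48/7)·(1/4) = +0.654654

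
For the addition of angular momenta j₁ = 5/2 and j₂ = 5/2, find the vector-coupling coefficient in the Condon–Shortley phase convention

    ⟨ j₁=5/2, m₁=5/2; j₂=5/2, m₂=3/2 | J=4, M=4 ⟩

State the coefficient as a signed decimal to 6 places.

+√(1/2) = +0.707107

√[9·1!4!4!/10! · 5!0!4!1!8!0!] = √(165888)
  +(−1)^0/∏(0,1,0,4,4,0)! = 1/576  (running 1/576)
⟨..|..⟩ = √(165888)·(1/576) = +0.707107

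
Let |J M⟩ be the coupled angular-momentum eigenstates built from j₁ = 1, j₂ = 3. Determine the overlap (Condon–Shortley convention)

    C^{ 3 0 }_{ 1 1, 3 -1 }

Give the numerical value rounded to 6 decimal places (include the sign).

j₁+j₂−J=1  J+j₁−j₂=1  J−j₁+j₂=5  j₁+j₂+J+1=8
(j₁±m₁, j₂±m₂, J±M) = (2,0,2,4,3,3)
P² = 72
sum k=0..0:
  [0] +1/12 = 1/12
S = 1/12
C² = P²·S² = 1/2 ; C = +0.707107

+0.707107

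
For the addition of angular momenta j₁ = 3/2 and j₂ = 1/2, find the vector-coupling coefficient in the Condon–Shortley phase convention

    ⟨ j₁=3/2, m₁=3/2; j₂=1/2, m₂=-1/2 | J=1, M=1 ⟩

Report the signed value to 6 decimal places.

√[3·1!2!0!/4! · 3!0!0!1!2!0!] = √(3)
  +(−1)^0/∏(0,1,0,0,2,0)! = 1/2  (running 1/2)
⟨..|..⟩ = √(3)·(1/2) = +0.866025

+0.866025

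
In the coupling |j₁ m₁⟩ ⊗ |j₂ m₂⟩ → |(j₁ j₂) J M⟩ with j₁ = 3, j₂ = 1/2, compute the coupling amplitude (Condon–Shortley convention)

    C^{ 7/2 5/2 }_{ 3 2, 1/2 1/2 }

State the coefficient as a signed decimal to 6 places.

j₁+j₂−J=0  J+j₁−j₂=6  J−j₁+j₂=1  j₁+j₂+J+1=8
(j₁±m₁, j₂±m₂, J±M) = (5,1,1,0,6,1)
P² = 86400/7
sum k=0..0:
  [0] +1/120 = 1/120
S = 1/120
C² = P²·S² = 6/7 ; C = +0.925820

+0.925820  (= +√(6/7))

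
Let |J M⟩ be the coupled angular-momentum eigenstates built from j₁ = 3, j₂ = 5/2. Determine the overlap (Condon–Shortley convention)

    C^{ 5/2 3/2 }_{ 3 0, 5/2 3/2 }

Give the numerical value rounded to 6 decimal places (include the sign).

triangle: 3!×3!×2!/9! = 72/362880
(j±m)!: 3!×3!×4!×1!×4!×1! = 20736
prefactor² = (2J+1)×Δ×N² = 864/35
  k=2: +1/(2!×1!×1!×2!×2!×0!) = 1/8
  k=3: −1/(3!×0!×0!×1!×3!×1!) = -1/36
Σ = 7/72  ⇒  CG² = 864/35×7/72² = 7/30
CG = +√(7/30) = +0.483046

+0.483046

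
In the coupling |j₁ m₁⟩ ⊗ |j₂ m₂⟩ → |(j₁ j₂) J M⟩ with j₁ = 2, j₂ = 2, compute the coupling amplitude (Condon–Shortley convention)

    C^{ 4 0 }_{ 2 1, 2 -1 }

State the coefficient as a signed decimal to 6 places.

+0.478091  (= +√(8/35))

√[9·0!4!4!/9! · 3!1!1!3!4!4!] = √(10368/35)
  +(−1)^0/∏(0,0,1,1,3,3)! = 1/36  (running 1/36)
⟨..|..⟩ = √(10368/35)·(1/36) = +0.478091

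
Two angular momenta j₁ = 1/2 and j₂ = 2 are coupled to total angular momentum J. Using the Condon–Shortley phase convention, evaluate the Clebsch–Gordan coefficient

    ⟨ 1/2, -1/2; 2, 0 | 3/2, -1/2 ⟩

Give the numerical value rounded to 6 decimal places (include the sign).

-0.632456

√[4·1!0!3!/5! · 0!1!2!2!1!2!] = √(8/5)
  +(−1)^1/∏(1,0,0,1,0,2)! = -1/2  (running -1/2)
⟨..|..⟩ = √(8/5)·(-1/2) = -0.632456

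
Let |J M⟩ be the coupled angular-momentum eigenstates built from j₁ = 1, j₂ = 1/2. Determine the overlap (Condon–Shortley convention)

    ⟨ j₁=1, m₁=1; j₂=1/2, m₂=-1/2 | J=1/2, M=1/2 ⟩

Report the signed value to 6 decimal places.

√[2·1!1!0!/3! · 2!0!0!1!1!0!] = √(2/3)
  +(−1)^0/∏(0,1,0,0,1,0)! = 1  (running 1)
⟨..|..⟩ = √(2/3)·(1) = +0.816497

+√(2/3) = +0.816497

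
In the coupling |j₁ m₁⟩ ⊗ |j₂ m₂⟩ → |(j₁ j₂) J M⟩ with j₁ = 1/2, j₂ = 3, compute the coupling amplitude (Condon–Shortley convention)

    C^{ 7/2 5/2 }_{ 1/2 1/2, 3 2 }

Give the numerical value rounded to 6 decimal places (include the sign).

triangle: 0!×1!×6!/8! = 720/40320
(j±m)!: 1!×0!×5!×1!×6!×1! = 86400
prefactor² = (2J+1)×Δ×N² = 86400/7
  k=0: +1/(0!×0!×0!×5!×1!×1!) = 1/120
Σ = 1/120  ⇒  CG² = 86400/7×1/120² = 6/7
CG = +√(6/7) = +0.925820

+0.925820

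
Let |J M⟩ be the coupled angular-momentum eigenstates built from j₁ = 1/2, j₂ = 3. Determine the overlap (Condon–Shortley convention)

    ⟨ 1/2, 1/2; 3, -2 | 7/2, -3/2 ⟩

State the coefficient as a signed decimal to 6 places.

j₁+j₂−J=0  J+j₁−j₂=1  J−j₁+j₂=6  j₁+j₂+J+1=8
(j₁±m₁, j₂±m₂, J±M) = (1,0,1,5,2,5)
P² = 28800/7
sum k=0..0:
  [0] +1/120 = 1/120
S = 1/120
C² = P²·S² = 2/7 ; C = +0.534522

+√(2/7) = +0.534522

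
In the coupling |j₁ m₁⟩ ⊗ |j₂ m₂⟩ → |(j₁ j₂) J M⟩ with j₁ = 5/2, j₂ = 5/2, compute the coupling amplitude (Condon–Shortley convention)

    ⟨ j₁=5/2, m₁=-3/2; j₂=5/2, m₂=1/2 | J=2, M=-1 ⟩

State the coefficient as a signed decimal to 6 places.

√[5·3!2!2!/8! · 1!4!3!2!1!3!] = √(36/7)
  +(−1)^2/∏(2,1,2,1,0,1)! = 1/4  (running 1/4)
  +(−1)^3/∏(3,0,1,0,1,2)! = -1/12  (running 1/6)
⟨..|..⟩ = √(36/7)·(1/6) = +0.377964

+√(1/7) = +0.377964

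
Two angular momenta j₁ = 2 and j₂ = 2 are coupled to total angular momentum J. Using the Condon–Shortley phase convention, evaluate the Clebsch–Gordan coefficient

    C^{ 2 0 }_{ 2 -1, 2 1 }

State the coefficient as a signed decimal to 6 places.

triangle: 2!×2!×2!/7! = 8/5040
(j±m)!: 1!×3!×3!×1!×2!×2! = 144
prefactor² = (2J+1)×Δ×N² = 8/7
  k=1: −1/(1!×1!×2!×2!×0!×0!) = -1/4
  k=2: +1/(2!×0!×1!×1!×1!×1!) = 1/2
Σ = 1/4  ⇒  CG² = 8/7×1/4² = 1/14
CG = +√(1/14) = +0.267261

+0.267261  (= +√(1/14))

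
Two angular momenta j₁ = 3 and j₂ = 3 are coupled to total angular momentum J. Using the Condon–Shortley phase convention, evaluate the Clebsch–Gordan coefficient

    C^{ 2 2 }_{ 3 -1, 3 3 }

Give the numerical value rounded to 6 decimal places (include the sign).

√[5·4!2!2!/9! · 2!4!6!0!4!0!] = √(7680/7)
  +(−1)^4/∏(4,0,0,2,2,0)! = 1/96  (running 1/96)
⟨..|..⟩ = √(7680/7)·(1/96) = +0.345033

+√(5/42) ≈ +0.345033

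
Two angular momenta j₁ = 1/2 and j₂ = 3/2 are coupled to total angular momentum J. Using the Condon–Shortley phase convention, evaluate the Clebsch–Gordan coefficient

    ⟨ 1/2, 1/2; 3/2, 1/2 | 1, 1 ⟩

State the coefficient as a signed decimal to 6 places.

+0.500000  (= +√(1/4))

j₁+j₂−J=1  J+j₁−j₂=0  J−j₁+j₂=2  j₁+j₂+J+1=4
(j₁±m₁, j₂±m₂, J±M) = (1,0,2,1,2,0)
P² = 1
sum k=0..0:
  [0] +1/2 = 1/2
S = 1/2
C² = P²·S² = 1/4 ; C = +0.500000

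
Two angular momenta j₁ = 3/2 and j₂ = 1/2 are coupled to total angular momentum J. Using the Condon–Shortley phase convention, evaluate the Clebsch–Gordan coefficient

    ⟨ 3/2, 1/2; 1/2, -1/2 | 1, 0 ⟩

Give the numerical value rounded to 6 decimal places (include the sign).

j₁+j₂−J=1  J+j₁−j₂=2  J−j₁+j₂=0  j₁+j₂+J+1=4
(j₁±m₁, j₂±m₂, J±M) = (2,1,0,1,1,1)
P² = 1/2
sum k=0..0:
  [0] +1/1 = 1
S = 1
C² = P²·S² = 1/2 ; C = +0.707107

+√(1/2) = +0.707107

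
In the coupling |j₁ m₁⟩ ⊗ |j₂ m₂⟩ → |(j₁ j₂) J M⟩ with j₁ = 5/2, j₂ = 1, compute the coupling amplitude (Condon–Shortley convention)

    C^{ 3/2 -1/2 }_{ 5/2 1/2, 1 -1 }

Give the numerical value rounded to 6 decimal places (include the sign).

triangle: 2!×3!×0!/6! = 12/720
(j±m)!: 3!×2!×0!×2!×1!×2! = 48
prefactor² = (2J+1)×Δ×N² = 16/5
  k=0: +1/(0!×2!×2!×0!×1!×0!) = 1/4
Σ = 1/4  ⇒  CG² = 16/5×1/4² = 1/5
CG = +√(1/5) = +0.447214

+√(1/5) = +0.447214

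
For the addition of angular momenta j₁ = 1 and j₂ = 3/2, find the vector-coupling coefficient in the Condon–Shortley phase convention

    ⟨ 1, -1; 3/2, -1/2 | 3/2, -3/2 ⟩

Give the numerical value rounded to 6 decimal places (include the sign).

√[4·1!1!2!/5! · 0!2!1!2!0!3!] = √(8/5)
  +(−1)^1/∏(1,0,1,0,0,2)! = -1/2  (running -1/2)
⟨..|..⟩ = √(8/5)·(-1/2) = -0.632456

-0.632456  (= −√(2/5))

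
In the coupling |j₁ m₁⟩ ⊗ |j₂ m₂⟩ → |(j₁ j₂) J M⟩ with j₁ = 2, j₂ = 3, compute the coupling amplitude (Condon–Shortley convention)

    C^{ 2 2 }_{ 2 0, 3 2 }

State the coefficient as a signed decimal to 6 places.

√[5·3!1!3!/8! · 2!2!5!1!4!0!] = √(360/7)
  +(−1)^2/∏(2,1,0,3,1,0)! = 1/12  (running 1/12)
⟨..|..⟩ = √(360/7)·(1/12) = +0.597614

+√(5/14) ≈ +0.597614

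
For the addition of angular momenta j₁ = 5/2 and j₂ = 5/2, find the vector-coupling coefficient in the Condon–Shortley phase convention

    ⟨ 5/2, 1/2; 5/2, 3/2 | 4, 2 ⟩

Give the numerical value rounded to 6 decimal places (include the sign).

−√(5/28) = -0.422577

√[9·1!4!4!/10! · 3!2!4!1!6!2!] = √(20736/35)
  +(−1)^0/∏(0,1,2,4,2,0)! = 1/96  (running 1/96)
  +(−1)^1/∏(1,0,1,3,3,1)! = -1/36  (running -5/288)
⟨..|..⟩ = √(20736/35)·(-5/288) = -0.422577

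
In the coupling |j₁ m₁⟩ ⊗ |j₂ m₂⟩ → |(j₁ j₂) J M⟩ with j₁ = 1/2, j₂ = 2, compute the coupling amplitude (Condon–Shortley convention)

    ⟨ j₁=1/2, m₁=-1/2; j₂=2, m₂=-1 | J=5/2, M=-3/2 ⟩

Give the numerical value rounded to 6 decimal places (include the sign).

√[6·0!1!4!/6! · 0!1!1!3!1!4!] = √(144/5)
  +(−1)^0/∏(0,0,1,1,0,3)! = 1/6  (running 1/6)
⟨..|..⟩ = √(144/5)·(1/6) = +0.894427

+0.894427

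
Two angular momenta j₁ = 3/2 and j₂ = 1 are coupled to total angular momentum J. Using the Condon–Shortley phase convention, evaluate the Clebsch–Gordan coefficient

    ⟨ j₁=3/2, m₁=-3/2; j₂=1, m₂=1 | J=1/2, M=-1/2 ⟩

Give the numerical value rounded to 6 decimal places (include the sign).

+0.707107

j₁+j₂−J=2  J+j₁−j₂=1  J−j₁+j₂=0  j₁+j₂+J+1=4
(j₁±m₁, j₂±m₂, J±M) = (0,3,2,0,0,1)
P² = 2
sum k=2..2:
  [2] +1/2 = 1/2
S = 1/2
C² = P²·S² = 1/2 ; C = +0.707107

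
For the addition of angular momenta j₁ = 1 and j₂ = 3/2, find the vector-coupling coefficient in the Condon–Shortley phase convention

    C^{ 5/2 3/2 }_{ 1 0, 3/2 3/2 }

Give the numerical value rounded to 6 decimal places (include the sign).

√[6·0!2!3!/6! · 1!1!3!0!4!1!] = √(72/5)
  +(−1)^0/∏(0,0,1,3,1,0)! = 1/6  (running 1/6)
⟨..|..⟩ = √(72/5)·(1/6) = +0.632456

+√(2/5) ≈ +0.632456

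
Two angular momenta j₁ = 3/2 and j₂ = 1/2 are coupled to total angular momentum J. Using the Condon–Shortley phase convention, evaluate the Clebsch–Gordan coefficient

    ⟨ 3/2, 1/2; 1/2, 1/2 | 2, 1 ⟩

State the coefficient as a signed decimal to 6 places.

+√(3/4) = +0.866025

√[5·0!3!1!/5! · 2!1!1!0!3!1!] = √(3)
  +(−1)^0/∏(0,0,1,1,2,0)! = 1/2  (running 1/2)
⟨..|..⟩ = √(3)·(1/2) = +0.866025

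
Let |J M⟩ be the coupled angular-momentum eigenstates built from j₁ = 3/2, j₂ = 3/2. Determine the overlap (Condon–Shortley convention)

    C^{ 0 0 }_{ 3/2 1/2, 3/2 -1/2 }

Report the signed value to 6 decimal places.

−√(1/4) = -0.500000

√[1·3!0!0!/4! · 2!1!1!2!0!0!] = √(1)
  +(−1)^1/∏(1,2,0,0,0,0)! = -1/2  (running -1/2)
⟨..|..⟩ = √(1)·(-1/2) = -0.500000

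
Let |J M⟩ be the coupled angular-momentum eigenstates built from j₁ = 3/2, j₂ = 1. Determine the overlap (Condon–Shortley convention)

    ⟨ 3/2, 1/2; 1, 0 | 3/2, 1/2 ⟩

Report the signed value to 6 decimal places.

+0.258199

triangle: 1!*2!*1!/5! = 2/120
(j±m)!: 2!*1!*1!*1!*2!*1! = 4
prefactor² = (2J+1)*Δ*N² = 4/15
  k=0: +1/(0!*1!*1!*1!*1!*0!) = 1
  k=1: −1/(1!*0!*0!*0!*2!*1!) = -1/2
Σ = 1/2  ⇒  CG² = 4/15*1/2² = 1/15
CG = +√(1/15) = +0.258199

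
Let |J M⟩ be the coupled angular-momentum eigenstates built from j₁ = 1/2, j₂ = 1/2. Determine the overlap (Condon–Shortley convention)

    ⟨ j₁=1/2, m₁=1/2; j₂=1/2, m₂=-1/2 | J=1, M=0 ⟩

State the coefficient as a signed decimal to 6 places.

triangle: 0!×1!×1!/3! = 1/6
(j±m)!: 1!×0!×0!×1!×1!×1! = 1
prefactor² = (2J+1)×Δ×N² = 1/2
  k=0: +1/(0!×0!×0!×0!×1!×1!) = 1
Σ = 1  ⇒  CG² = 1/2×1² = 1/2
CG = +√(1/2) = +0.707107

+√(1/2) = +0.707107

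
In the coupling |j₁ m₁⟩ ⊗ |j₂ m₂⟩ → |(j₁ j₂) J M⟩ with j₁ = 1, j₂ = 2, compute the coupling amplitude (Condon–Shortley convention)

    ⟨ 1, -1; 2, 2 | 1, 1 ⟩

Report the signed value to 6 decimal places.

triangle: 2!·0!·2!/5! = 4/120
(j±m)!: 0!·2!·4!·0!·2!·0! = 96
prefactor² = (2J+1)·Δ·N² = 48/5
  k=2: +1/(2!·0!·0!·2!·0!·0!) = 1/4
Σ = 1/4  ⇒  CG² = 48/5·1/4² = 3/5
CG = +√(3/5) = +0.774597

+√(3/5) ≈ +0.774597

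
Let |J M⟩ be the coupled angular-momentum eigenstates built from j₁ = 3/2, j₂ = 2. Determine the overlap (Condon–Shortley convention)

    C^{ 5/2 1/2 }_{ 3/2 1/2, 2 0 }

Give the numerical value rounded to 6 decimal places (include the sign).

j₁+j₂−J=1  J+j₁−j₂=2  J−j₁+j₂=3  j₁+j₂+J+1=7
(j₁±m₁, j₂±m₂, J±M) = (2,1,2,2,3,2)
P² = 48/35
sum k=0..1:
  [0] +1/2 = 1/2
  [1] −1/4 = -1/4
S = 1/4
C² = P²·S² = 3/35 ; C = +0.292770

+√(3/35) = +0.292770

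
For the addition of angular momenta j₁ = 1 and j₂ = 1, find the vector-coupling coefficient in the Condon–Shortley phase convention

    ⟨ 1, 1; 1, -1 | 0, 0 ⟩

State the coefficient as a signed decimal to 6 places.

√[1·2!0!0!/3! · 2!0!0!2!0!0!] = √(4/3)
  +(−1)^0/∏(0,2,0,0,0,0)! = 1/2  (running 1/2)
⟨..|..⟩ = √(4/3)·(1/2) = +0.577350

+0.577350  (= +√(1/3))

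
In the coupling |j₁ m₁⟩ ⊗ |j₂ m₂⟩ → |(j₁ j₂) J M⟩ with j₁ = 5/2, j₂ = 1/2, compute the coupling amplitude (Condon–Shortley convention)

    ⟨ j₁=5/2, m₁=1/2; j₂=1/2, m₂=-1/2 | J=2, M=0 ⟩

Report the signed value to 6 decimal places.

+0.707107

triangle: 1!*4!*0!/6! = 24/720
(j±m)!: 3!*2!*0!*1!*2!*2! = 48
prefactor² = (2J+1)*Δ*N² = 8
  k=0: +1/(0!*1!*2!*0!*2!*0!) = 1/4
Σ = 1/4  ⇒  CG² = 8*1/4² = 1/2
CG = +√(1/2) = +0.707107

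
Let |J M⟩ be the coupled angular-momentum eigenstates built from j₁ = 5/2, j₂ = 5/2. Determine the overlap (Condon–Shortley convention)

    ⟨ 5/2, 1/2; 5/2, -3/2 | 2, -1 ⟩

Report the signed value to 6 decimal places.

triangle: 3!·2!·2!/8! = 24/40320
(j±m)!: 3!·2!·1!·4!·1!·3! = 1728
prefactor² = (2J+1)·Δ·N² = 36/7
  k=0: +1/(0!·3!·2!·1!·0!·1!) = 1/12
  k=1: −1/(1!·2!·1!·0!·1!·2!) = -1/4
Σ = -1/6  ⇒  CG² = 36/7·(-1/6)² = 1/7
CG = −√(1/7) = -0.377964

-0.377964  (= −√(1/7))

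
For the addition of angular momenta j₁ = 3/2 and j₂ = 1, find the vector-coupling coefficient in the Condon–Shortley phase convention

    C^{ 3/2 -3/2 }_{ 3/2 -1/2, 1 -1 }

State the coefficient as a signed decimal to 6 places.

triangle: 1!×2!×1!/5! = 2/120
(j±m)!: 1!×2!×0!×2!×0!×3! = 24
prefactor² = (2J+1)×Δ×N² = 8/5
  k=0: +1/(0!×1!×2!×0!×0!×1!) = 1/2
Σ = 1/2  ⇒  CG² = 8/5×1/2² = 2/5
CG = +√(2/5) = +0.632456

+√(2/5) ≈ +0.632456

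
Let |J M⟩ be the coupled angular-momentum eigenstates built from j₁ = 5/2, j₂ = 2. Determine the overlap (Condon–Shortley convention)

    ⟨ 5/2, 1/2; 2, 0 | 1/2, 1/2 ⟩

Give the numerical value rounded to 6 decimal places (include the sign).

+√(1/5) = +0.447214

√[2·4!1!0!/6! · 3!2!2!2!1!0!] = √(16/5)
  +(−1)^2/∏(2,2,0,0,1,0)! = 1/4  (running 1/4)
⟨..|..⟩ = √(16/5)·(1/4) = +0.447214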